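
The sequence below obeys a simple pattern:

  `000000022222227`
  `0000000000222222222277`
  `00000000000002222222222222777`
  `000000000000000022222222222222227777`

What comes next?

Reading off run lengths: 0 runs 7, 10, 13, 16; 2 runs 7, 10, 13, 16; 7 runs 1, 2, 3, 4 — each is linear in n, where the shown terms are n = 2, 3, 4, 5.
At n = 6 the blocks have lengths 19, 19, 5.

0000000000000000000222222222222222222277777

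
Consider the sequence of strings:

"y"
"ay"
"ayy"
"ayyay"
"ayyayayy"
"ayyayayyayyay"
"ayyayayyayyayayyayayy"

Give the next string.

This is a Fibonacci-style word recurrence s(k) = s(k−1)·s(k−2): e.g. ay·y = ayy.
The next term joins ayyayayyayyayayyayayy and ayyayayyayyay.

ayyayayyayyayayyayayyayyayayyayyay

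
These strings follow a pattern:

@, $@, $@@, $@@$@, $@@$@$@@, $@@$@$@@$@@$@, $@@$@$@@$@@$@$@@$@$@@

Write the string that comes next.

$@@$@$@@$@@$@$@@$@$@@$@@$@$@@$@@$@

Each term (from the third on) is the previous term followed by the one before it: term 3 = $@·@ = $@@.
The next term joins $@@$@$@@$@@$@$@@$@$@@ and $@@$@$@@$@@$@.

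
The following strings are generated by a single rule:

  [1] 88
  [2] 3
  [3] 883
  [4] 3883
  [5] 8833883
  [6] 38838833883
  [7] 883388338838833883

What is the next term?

38838833883883388338838833883

This is a Fibonacci-style word recurrence s(k) = s(k−2)·s(k−1): e.g. 88·3 = 883.
So term 8 is 38838833883·883388338838833883.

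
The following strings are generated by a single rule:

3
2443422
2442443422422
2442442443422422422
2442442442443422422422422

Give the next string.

Each term wraps the previous one in 244 on the left and 422 on the right.
One more step from 2442442442443422422422422 gives the answer.

2442442442442443422422422422422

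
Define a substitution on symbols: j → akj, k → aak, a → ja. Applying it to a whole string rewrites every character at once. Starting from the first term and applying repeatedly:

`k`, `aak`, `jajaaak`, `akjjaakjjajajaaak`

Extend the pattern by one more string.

jaaakakjakjjajaaakakjakjjaakjjaakjjajajaaak

Replace each of the 17 characters of akjjaakjjajajaaak in place — ja aak akj akj ja ja aak akj akj ja akj ja akj ja ja ja aak — and concatenate.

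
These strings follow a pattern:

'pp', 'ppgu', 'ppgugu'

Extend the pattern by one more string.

ppgugugu

Each term is the previous one with gu appended.
So the next term is ppgugu·gu.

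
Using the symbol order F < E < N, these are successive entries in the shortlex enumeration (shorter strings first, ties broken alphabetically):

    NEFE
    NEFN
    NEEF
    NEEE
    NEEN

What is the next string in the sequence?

The successor of NEEN increments the rightmost position that isn't already N and resets every position after it to F.

NENF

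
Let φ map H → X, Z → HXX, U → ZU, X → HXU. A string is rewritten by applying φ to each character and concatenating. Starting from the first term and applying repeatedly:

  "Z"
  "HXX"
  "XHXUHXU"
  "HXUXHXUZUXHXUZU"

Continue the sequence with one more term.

XHXUZUHXUXHXUZUHXXZUHXUXHXUZUHXXZU

φ(HXUXHXUZUXHXUZU) expands symbol-by-symbol to X HXU ZU HXU X HXU ZU HXX ZU HXU X HXU ZU HXX ZU; joining the 15 pieces gives the next term.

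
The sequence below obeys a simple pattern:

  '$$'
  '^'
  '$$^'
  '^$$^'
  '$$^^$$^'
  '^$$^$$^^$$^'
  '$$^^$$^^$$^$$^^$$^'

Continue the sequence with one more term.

^$$^$$^^$$^$$^^$$^^$$^$$^^$$^

This is a Fibonacci-style word recurrence s(k) = s(k−2)·s(k−1): e.g. $$·^ = $$^.
So term 8 is ^$$^$$^^$$^·$$^^$$^^$$^$$^^$$^.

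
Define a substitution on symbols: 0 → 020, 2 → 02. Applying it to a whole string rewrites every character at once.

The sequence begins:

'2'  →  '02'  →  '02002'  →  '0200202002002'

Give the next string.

φ(0200202002002) expands symbol-by-symbol to 020 02 020 020 02 020 02 020 020 02 020 020 02; joining the 13 pieces gives the next term.

0200202002002020020200200202002002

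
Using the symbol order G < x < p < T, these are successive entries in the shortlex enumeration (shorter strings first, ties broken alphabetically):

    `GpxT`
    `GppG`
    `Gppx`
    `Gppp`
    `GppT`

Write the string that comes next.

Find the rightmost character of GppT below T, bump it to the next letter, and reset everything to its right to G.

GpTG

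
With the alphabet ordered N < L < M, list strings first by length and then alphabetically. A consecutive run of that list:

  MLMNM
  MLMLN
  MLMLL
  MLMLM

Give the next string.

MLMMN

Treat MLMLM as a base-3 numeral over the given alphabet and add one, carrying through any trailing M's.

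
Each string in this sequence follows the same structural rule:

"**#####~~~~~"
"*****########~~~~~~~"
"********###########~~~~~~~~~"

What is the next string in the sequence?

***********##############~~~~~~~~~~~

Term n consists of 3n-1 *'s, followed by 3n+2 #'s, followed by 2n+3 ~'s (n = 1, 2, …).
Setting n = 4 gives 11, 14, 11 characters in each block.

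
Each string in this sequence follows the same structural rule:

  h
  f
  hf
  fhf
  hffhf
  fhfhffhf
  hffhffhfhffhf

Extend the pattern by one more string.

Each term (from the third on) is the two preceding terms concatenated in order: term 3 = h·f = hf.
The next term joins fhfhffhf and hffhffhfhffhf.

fhfhffhfhffhffhfhffhf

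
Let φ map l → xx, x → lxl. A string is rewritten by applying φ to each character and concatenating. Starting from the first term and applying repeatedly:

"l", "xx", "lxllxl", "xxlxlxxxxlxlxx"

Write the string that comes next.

lxllxlxxlxlxxlxllxllxllxlxxlxlxxlxllxl

Replace each of the 14 characters of xxlxlxxxxlxlxx in place — lxl lxl xx lxl xx lxl lxl lxl lxl xx lxl xx lxl lxl — and concatenate.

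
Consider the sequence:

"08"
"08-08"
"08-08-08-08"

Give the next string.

08-08-08-08-08-08-08-08

s(k+1) = s(k)·-·s(k) — each term doubles the last with '-' between the halves.
So the next term is two copies of 08-08-08-08 with '-' between the halves.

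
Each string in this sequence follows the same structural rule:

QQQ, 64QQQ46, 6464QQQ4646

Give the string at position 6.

s(k+1) = 64·s(k)·46, so each term gains 64 as a prefix and 46 as a suffix.
From 6464QQQ4646, 3 further steps: 6464QQQ4646 → 646464QQQ464646 → 64646464QQQ46464646 → (answer).

6464646464QQQ4646464646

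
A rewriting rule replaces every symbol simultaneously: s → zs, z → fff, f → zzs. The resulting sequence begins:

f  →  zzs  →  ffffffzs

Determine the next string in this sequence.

zzszzszzszzszzszzsfffzs

Rewriting each symbol of ffffffzs: f→zzs, f→zzs, f→zzs, f→zzs, f→zzs, f→zzs, z→fff, s→zs, which concatenates to zzs zzs zzs zzs zzs zzs fff zs.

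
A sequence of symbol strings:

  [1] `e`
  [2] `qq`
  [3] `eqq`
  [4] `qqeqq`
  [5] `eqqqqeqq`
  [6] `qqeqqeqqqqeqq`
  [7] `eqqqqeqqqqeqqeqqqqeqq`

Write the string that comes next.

This is a Fibonacci-style word recurrence s(k) = s(k−2)·s(k−1): e.g. e·qq = eqq.
So term 8 is qqeqqeqqqqeqq·eqqqqeqqqqeqqeqqqqeqq.

qqeqqeqqqqeqqeqqqqeqqqqeqqeqqqqeqq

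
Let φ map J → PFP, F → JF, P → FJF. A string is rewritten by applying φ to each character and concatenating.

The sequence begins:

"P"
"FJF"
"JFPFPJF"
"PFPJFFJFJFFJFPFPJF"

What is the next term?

FJFJFFJFPFPJFJFPFPJFPFPJFJFPFPJFFJFJFFJFPFPJF

φ(PFPJFFJFJFFJFPFPJF) expands symbol-by-symbol to FJF JF FJF PFP JF JF PFP JF PFP JF JF PFP JF FJF JF FJF PFP JF; joining the 18 pieces gives the next term.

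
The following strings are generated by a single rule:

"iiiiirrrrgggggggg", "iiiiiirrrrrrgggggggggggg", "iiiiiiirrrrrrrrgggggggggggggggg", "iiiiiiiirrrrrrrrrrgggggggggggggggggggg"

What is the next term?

Each string has the form i^{n+3} r^{2n} g^{4n}, where the shown terms are n = 2, 3, 4, 5.
At n = 6 the blocks have lengths 9, 12, 24.

iiiiiiiiirrrrrrrrrrrrgggggggggggggggggggggggg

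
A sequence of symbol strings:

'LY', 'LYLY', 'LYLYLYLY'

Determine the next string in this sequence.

LYLYLYLYLYLYLYLY

s(k+1) = s(k)·s(k) — each term doubles the last.
One more doubling of LYLYLYLY gives the answer.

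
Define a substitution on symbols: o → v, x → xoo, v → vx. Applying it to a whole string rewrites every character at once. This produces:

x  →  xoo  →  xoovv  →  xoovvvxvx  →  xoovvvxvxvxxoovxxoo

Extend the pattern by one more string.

xoovvvxvxvxxoovxxoovxxooxoovvvxxooxoovv

Replace each of the 19 characters of xoovvvxvxvxxoovxxoo in place — xoo v v vx vx vx xoo vx xoo vx xoo xoo v v vx xoo xoo v v — and concatenate.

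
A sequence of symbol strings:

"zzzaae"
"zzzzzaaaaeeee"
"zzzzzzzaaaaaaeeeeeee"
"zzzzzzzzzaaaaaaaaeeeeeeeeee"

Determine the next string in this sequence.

zzzzzzzzzzzaaaaaaaaaaeeeeeeeeeeeee

Reading off run lengths: z runs 3, 5, 7, 9; a runs 2, 4, 6, 8; e runs 1, 4, 7, 10 — each is linear in n (n = 1, 2, …).
Setting n = 5 gives 11, 10, 13 characters in each block.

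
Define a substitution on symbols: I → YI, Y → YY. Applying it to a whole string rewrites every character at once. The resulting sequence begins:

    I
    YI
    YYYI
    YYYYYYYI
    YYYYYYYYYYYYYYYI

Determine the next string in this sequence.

Rewriting the 16 symbols of YYYYYYYYYYYYYYYI one by one yields YY YY YY YY YY YY YY YY YY YY YY YY YY YY YY YI; concatenated:

YYYYYYYYYYYYYYYYYYYYYYYYYYYYYYYI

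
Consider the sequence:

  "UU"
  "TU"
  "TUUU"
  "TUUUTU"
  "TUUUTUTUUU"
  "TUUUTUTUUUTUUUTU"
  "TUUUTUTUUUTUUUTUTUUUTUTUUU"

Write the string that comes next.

From term 3 onward, concatenate the last term with the second-to-last: TU·UU = TUUU, TUUU·TU = TUUUTU, …
So term 8 is TUUUTUTUUUTUUUTUTUUUTUTUUU·TUUUTUTUUUTUUUTU.

TUUUTUTUUUTUUUTUTUUUTUTUUUTUUUTUTUUUTUUUTU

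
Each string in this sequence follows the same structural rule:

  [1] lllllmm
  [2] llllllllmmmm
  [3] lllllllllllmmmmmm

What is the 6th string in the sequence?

llllllllllllllllllllmmmmmmmmmmmm

The n-th term is 3n+2 l's then 2n m's (n = 1, 2, …).
For term 6, n = 6, so the run lengths are 20, 12.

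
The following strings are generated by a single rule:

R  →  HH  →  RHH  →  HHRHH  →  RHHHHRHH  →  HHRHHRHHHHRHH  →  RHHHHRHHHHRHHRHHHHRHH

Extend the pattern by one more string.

From term 3 onward, concatenate the second-to-last term with the last: R·HH = RHH, HH·RHH = HHRHH, …
So term 8 is HHRHHRHHHHRHH·RHHHHRHHHHRHHRHHHHRHH.

HHRHHRHHHHRHHRHHHHRHHHHRHHRHHHHRHH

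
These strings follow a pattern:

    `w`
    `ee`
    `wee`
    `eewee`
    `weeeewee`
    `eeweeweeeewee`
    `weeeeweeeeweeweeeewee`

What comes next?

eeweeweeeeweeweeeeweeeeweeweeeewee

This is a Fibonacci-style word recurrence s(k) = s(k−2)·s(k−1): e.g. w·ee = wee.
Continuing: eeweeweeeewee · weeeeweeeeweeweeeewee gives term 8.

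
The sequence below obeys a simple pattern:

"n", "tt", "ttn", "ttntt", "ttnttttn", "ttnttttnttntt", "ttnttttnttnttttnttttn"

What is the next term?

ttnttttnttnttttnttttnttnttttnttntt

From term 3 onward, concatenate the last term with the second-to-last: tt·n = ttn, ttn·tt = ttntt, …
The next term joins ttnttttnttnttttnttttn and ttnttttnttntt.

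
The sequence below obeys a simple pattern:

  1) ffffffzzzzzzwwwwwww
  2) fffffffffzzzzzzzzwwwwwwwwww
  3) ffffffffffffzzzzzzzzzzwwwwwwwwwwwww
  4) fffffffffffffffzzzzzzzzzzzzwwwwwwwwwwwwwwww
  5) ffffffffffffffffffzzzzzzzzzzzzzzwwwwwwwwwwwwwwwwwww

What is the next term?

fffffffffffffffffffffzzzzzzzzzzzzzzzzwwwwwwwwwwwwwwwwwwwwww

The n-th term is 3n f's then 2n+2 z's then 3n+1 w's, where the shown terms are n = 2, 3, 4, 5, 6.
For the next term, n = 7, so the run lengths are 21, 16, 22.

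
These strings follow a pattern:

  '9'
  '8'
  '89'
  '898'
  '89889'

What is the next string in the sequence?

From term 3 onward, concatenate the last term with the second-to-last: 8·9 = 89, 89·8 = 898, …
So term 6 is 89889·898.

89889898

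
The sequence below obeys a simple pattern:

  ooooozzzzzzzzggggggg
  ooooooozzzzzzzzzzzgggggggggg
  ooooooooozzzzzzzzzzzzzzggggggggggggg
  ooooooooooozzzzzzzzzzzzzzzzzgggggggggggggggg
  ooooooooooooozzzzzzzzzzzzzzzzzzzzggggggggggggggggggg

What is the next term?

The n-th term is 2n+1 o's then 3n+2 z's then 3n+1 g's, where the shown terms are n = 2, 3, 4, 5, 6.
At n = 7 the blocks have lengths 15, 23, 22.

ooooooooooooooozzzzzzzzzzzzzzzzzzzzzzzgggggggggggggggggggggg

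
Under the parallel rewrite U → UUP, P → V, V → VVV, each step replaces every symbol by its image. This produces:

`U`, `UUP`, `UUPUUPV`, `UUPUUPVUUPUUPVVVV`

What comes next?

UUPUUPVUUPUUPVVVVUUPUUPVUUPUUPVVVVVVVVVVVVV

Replace each of the 17 characters of UUPUUPVUUPUUPVVVV in place — UUP UUP V UUP UUP V VVV UUP UUP V UUP UUP V VVV VVV VVV VVV — and concatenate.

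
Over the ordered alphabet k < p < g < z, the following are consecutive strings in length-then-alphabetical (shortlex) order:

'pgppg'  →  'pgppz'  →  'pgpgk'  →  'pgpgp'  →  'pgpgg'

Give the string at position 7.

Continuing the enumeration 2 steps past pgpgg: pgpgg → pgpgz → (answer).

pgpzk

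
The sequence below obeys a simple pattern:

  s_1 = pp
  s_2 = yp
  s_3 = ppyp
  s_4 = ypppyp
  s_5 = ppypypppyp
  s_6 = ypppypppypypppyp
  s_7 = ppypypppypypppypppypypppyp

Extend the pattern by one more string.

From term 3 onward, concatenate the second-to-last term with the last: pp·yp = ppyp, yp·ppyp = ypppyp, …
The next term joins ypppypppypypppyp and ppypypppypypppypppypypppyp.

ypppypppypypppypppypypppypypppypppypypppyp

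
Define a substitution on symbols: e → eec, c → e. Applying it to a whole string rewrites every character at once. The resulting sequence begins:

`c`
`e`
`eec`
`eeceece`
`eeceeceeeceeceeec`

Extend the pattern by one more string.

eeceeceeeceeceeeceeceeceeeceeceeeceeceece

φ(eeceeceeeceeceeec) expands symbol-by-symbol to eec eec e eec eec e eec eec eec e eec eec e eec eec eec e; joining the 17 pieces gives the next term.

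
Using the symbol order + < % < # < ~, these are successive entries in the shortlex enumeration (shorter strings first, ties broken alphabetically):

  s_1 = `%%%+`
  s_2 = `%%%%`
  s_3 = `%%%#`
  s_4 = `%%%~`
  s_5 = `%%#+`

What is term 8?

%%#~

Stepping forward 3 times from %%#+: %%#+ → %%#% → %%##, then the target.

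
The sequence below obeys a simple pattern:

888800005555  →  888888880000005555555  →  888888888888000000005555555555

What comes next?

888888888888888800000000005555555555555

Reading off run lengths: 8 runs 4, 8, 12; 0 runs 4, 6, 8; 5 runs 4, 7, 10 — each is linear in n (n = 1, 2, …).
Setting n = 4 gives 16, 10, 13 characters in each block.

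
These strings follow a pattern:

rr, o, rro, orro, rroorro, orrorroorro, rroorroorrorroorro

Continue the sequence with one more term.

orrorroorrorroorroorrorroorro

From term 3 onward, concatenate the second-to-last term with the last: rr·o = rro, o·rro = orro, …
So term 8 is orrorroorro·rroorroorrorroorro.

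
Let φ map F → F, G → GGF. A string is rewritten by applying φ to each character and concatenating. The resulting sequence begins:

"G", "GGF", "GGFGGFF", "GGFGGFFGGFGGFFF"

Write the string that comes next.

Rewriting the 15 symbols of GGFGGFFGGFGGFFF one by one yields GGF GGF F GGF GGF F F GGF GGF F GGF GGF F F F; concatenated:

GGFGGFFGGFGGFFFGGFGGFFGGFGGFFFF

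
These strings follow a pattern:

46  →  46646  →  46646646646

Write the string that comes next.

46646646646646646646646

s(k+1) = s(k)·6·s(k) — each term doubles the last with '6' between the halves.
One more doubling of 46646646646 gives the answer.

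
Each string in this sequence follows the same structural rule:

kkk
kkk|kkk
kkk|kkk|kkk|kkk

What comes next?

Every step duplicates the string with '|' between the halves.
One more doubling of kkk|kkk|kkk|kkk gives the answer.

kkk|kkk|kkk|kkk|kkk|kkk|kkk|kkk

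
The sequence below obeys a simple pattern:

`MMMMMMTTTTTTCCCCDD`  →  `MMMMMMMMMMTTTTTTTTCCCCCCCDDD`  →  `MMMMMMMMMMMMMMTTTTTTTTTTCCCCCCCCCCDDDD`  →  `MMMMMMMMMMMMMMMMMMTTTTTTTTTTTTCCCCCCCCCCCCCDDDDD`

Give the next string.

Each string has the form M^{4n-2} T^{2n+2} C^{3n-2} D^{n}, where the shown terms are n = 2, 3, 4, 5.
Setting n = 6 gives 22, 14, 16, 6 characters in each block.

MMMMMMMMMMMMMMMMMMMMMMTTTTTTTTTTTTTTCCCCCCCCCCCCCCCCDDDDDD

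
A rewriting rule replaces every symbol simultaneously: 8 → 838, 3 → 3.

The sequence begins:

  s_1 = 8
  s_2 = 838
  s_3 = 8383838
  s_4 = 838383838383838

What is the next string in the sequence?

Rewriting the 15 symbols of 838383838383838 one by one yields 838 3 838 3 838 3 838 3 838 3 838 3 838 3 838; concatenated:

8383838383838383838383838383838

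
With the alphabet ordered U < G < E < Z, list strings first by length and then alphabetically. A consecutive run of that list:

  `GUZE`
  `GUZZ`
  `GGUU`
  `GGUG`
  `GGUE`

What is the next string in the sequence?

GGUZ

Treat GGUE as a base-4 numeral over the given alphabet and add one, carrying through any trailing Z's.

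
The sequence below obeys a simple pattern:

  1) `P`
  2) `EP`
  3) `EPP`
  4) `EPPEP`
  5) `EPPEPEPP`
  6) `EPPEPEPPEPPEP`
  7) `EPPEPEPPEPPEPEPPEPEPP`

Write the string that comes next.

EPPEPEPPEPPEPEPPEPEPPEPPEPEPPEPPEP

Each term (from the third on) is the previous term followed by the one before it: term 3 = EP·P = EPP.
The next term joins EPPEPEPPEPPEPEPPEPEPP and EPPEPEPPEPPEP.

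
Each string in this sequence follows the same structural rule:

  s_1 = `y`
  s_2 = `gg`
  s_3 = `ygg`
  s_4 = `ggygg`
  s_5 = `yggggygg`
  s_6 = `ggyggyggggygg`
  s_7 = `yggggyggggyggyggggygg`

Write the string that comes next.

Each term (from the third on) is the two preceding terms concatenated in order: term 3 = y·gg = ygg.
The next term joins ggyggyggggygg and yggggyggggyggyggggygg.

ggyggyggggyggyggggyggggyggyggggygg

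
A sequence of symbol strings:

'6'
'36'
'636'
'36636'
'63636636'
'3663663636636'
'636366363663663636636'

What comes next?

3663663636636636366363663663636636

From term 3 onward, concatenate the second-to-last term with the last: 6·36 = 636, 36·636 = 36636, …
The next term joins 3663663636636 and 636366363663663636636.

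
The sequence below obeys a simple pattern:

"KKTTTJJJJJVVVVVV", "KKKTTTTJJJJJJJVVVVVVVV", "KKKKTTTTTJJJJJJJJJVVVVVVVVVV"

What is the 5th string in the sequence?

Term n consists of n-1 K's, followed by n T's, followed by 2n-1 J's, followed by 2n V's, where the shown terms are n = 3, 4, 5.
Setting n = 7 gives 6, 7, 13, 14 characters in each block.

KKKKKKTTTTTTTJJJJJJJJJJJJJVVVVVVVVVVVVVV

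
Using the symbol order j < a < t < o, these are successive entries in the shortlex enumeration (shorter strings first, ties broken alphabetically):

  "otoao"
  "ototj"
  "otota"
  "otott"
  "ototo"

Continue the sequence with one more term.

otooj

Find the rightmost character of ototo below o, bump it to the next letter, and reset everything to its right to j.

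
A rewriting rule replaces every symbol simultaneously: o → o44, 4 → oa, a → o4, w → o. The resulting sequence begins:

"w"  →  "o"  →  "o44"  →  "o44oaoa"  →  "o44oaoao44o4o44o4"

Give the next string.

o44oaoao44o4o44o4o44oaoao44oao44oaoao44oa

φ(o44oaoao44o4o44o4) expands symbol-by-symbol to o44 oa oa o44 o4 o44 o4 o44 oa oa o44 oa o44 oa oa o44 oa; joining the 17 pieces gives the next term.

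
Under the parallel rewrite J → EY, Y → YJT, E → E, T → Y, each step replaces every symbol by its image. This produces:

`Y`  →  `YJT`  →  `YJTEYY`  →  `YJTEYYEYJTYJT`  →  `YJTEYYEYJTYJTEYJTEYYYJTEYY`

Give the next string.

Rewriting the 26 symbols of YJTEYYEYJTYJTEYJTEYYYJTEYY one by one yields YJT EY Y E YJT YJT E YJT EY Y YJT EY Y E YJT EY Y E YJT YJT YJT EY Y E YJT YJT; concatenated:

YJTEYYEYJTYJTEYJTEYYYJTEYYEYJTEYYEYJTYJTYJTEYYEYJTYJT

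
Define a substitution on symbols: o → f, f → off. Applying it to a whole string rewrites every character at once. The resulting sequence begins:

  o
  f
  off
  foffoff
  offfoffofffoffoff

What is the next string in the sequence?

foffoffofffoffofffoffoffofffoffofffoffoff

φ(offfoffofffoffoff) expands symbol-by-symbol to f off off off f off off f off off off f off off f off off; joining the 17 pieces gives the next term.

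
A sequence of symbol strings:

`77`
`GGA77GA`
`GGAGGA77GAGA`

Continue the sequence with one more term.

Every step adds GGA to the front and GA to the end of the previous string.
So the next term is GGA·GGAGGA77GAGA·GA.

GGAGGAGGA77GAGAGA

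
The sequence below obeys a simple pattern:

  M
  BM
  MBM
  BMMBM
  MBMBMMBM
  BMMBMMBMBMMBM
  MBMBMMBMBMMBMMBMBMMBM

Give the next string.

Each term (from the third on) is the two preceding terms concatenated in order: term 3 = M·BM = MBM.
Continuing: BMMBMMBMBMMBM · MBMBMMBMBMMBMMBMBMMBM gives term 8.

BMMBMMBMBMMBMMBMBMMBMBMMBMMBMBMMBM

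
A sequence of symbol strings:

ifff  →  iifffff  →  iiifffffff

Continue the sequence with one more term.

iiiifffffffff

The n-th term is n i's then 2n+1 f's (n = 1, 2, …).
At n = 4 the blocks have lengths 4, 9.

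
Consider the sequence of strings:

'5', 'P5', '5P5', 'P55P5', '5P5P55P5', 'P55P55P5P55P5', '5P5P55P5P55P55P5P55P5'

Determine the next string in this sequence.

Each term (from the third on) is the two preceding terms concatenated in order: term 3 = 5·P5 = 5P5.
The next term joins P55P55P5P55P5 and 5P5P55P5P55P55P5P55P5.

P55P55P5P55P55P5P55P5P55P55P5P55P5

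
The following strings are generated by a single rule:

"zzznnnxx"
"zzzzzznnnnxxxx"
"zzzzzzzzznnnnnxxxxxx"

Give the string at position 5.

zzzzzzzzzzzzzzznnnnnnnxxxxxxxxxx

The n-th term is 3n z's then n+2 n's then 2n x's (n = 1, 2, …).
At n = 5 the blocks have lengths 15, 7, 10.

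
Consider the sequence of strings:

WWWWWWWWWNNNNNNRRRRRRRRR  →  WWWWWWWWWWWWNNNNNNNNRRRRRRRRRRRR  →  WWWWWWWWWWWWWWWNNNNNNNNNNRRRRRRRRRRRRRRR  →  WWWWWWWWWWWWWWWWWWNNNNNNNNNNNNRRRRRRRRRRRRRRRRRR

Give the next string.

WWWWWWWWWWWWWWWWWWWWWNNNNNNNNNNNNNNRRRRRRRRRRRRRRRRRRRRR

Reading off run lengths: W runs 9, 12, 15, 18; N runs 6, 8, 10, 12; R runs 9, 12, 15, 18 — each is linear in n, where the shown terms are n = 3, 4, 5, 6.
For the next term, n = 7, so the run lengths are 21, 14, 21.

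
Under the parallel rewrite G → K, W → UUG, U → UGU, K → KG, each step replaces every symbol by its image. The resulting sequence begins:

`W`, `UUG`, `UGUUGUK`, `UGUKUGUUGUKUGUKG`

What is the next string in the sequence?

UGUKUGUKGUGUKUGUUGUKUGUKGUGUKUGUKGK

Applying the rule to each of the 16 symbols of UGUKUGUUGUKUGUKG gives the pieces UGU K UGU KG UGU K UGU UGU K UGU KG UGU K UGU KG K, which concatenate to the answer.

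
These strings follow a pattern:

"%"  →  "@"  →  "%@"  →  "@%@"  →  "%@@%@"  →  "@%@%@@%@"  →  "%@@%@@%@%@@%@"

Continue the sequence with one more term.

Each term (from the third on) is the two preceding terms concatenated in order: term 3 = %·@ = %@.
So term 8 is @%@%@@%@·%@@%@@%@%@@%@.

@%@%@@%@%@@%@@%@%@@%@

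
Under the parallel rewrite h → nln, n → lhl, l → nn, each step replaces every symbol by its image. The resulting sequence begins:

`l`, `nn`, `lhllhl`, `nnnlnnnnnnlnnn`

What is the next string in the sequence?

lhllhllhlnnlhllhllhllhllhllhlnnlhllhllhl

Applying the rule to each of the 14 symbols of nnnlnnnnnnlnnn gives the pieces lhl lhl lhl nn lhl lhl lhl lhl lhl lhl nn lhl lhl lhl, which concatenate to the answer.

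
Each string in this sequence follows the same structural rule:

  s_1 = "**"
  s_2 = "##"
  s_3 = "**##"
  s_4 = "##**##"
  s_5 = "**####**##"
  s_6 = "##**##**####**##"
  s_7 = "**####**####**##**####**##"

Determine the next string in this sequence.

##**##**####**##**####**####**##**####**##

This is a Fibonacci-style word recurrence s(k) = s(k−2)·s(k−1): e.g. **·## = **##.
So term 8 is ##**##**####**##·**####**####**##**####**##.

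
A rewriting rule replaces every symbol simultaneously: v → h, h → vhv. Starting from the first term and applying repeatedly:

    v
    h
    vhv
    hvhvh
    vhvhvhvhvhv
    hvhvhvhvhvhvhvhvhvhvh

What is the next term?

Rewriting the 21 symbols of hvhvhvhvhvhvhvhvhvhvh one by one yields vhv h vhv h vhv h vhv h vhv h vhv h vhv h vhv h vhv h vhv h vhv; concatenated:

vhvhvhvhvhvhvhvhvhvhvhvhvhvhvhvhvhvhvhvhvhv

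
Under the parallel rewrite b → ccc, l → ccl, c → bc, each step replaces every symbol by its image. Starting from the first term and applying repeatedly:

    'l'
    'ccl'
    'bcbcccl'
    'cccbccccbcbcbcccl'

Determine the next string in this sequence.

Rewriting the 17 symbols of cccbccccbcbcbcccl one by one yields bc bc bc ccc bc bc bc bc ccc bc ccc bc ccc bc bc bc ccl; concatenated:

bcbcbccccbcbcbcbccccbccccbccccbcbcbcccl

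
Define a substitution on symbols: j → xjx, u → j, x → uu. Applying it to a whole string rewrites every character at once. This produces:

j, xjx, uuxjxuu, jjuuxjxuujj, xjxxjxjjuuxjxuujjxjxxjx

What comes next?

Replace each of the 23 characters of xjxxjxjjuuxjxuujjxjxxjx in place — uu xjx uu uu xjx uu xjx xjx j j uu xjx uu j j xjx xjx uu xjx uu uu xjx uu — and concatenate.

uuxjxuuuuxjxuuxjxxjxjjuuxjxuujjxjxxjxuuxjxuuuuxjxuu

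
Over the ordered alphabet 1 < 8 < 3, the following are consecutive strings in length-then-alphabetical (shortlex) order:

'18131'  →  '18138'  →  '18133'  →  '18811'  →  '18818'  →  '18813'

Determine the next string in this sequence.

18881

Treat 18813 as a base-3 numeral over the given alphabet and add one, carrying through any trailing 3's.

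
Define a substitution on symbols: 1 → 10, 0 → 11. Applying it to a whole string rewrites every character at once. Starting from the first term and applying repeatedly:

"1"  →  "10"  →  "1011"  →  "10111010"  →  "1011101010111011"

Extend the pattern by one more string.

10111010101110111011101010111010

φ(1011101010111011) expands symbol-by-symbol to 10 11 10 10 10 11 10 11 10 11 10 10 10 11 10 10; joining the 16 pieces gives the next term.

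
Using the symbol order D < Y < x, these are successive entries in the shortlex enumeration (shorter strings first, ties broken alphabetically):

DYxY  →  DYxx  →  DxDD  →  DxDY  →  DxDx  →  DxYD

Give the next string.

Find the rightmost character of DxYD below x, bump it to the next letter, and reset everything to its right to D.

DxYY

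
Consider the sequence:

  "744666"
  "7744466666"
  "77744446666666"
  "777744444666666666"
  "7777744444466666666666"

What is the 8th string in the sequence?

The n-th term is n 7's then n+1 4's then 2n+1 6's (n = 1, 2, …).
For term 8, n = 8, so the run lengths are 8, 9, 17.

7777777744444444466666666666666666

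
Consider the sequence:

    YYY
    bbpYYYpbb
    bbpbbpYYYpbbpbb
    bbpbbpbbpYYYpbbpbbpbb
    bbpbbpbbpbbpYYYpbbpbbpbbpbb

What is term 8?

Every step adds bbp to the front and pbb to the end of the previous string.
From bbpbbpbbpbbpYYYpbbpbbpbbpbb, 3 further steps: bbpbbpbbpbbpYYYpbbpbbpbbpbb → bbpbbpbbpbbpbbpYYYpbbpbbpbbpbbpbb → bbpbbpbbpbbpbbpbbpYYYpbbpbbpbbpbbpbbpbb → (answer).

bbpbbpbbpbbpbbpbbpbbpYYYpbbpbbpbbpbbpbbpbbpbb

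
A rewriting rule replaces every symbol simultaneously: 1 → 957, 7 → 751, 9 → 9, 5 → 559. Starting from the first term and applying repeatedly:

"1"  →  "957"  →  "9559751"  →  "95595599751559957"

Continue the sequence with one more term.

Rewriting the 17 symbols of 95595599751559957 one by one yields 9 559 559 9 559 559 9 9 751 559 957 559 559 9 9 559 751; concatenated:

955955995595599975155995755955999559751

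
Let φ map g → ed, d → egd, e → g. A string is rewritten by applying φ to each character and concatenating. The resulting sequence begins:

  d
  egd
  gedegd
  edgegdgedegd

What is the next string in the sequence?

gegdedgedegdedgegdgedegd

Apply φ to edgegdgedegd symbol by symbol: e→g, d→egd, g→ed, e→g, g→ed, d→egd, g→ed, e→g, d→egd, e→g, g→ed, d→egd; joined: g egd ed g ed egd ed g egd g ed egd.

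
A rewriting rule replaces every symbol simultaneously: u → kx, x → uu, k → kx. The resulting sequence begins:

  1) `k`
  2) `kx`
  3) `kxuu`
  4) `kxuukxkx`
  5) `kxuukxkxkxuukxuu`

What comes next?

kxuukxkxkxuukxuukxuukxkxkxuukxkx

φ(kxuukxkxkxuukxuu) expands symbol-by-symbol to kx uu kx kx kx uu kx uu kx uu kx kx kx uu kx kx; joining the 16 pieces gives the next term.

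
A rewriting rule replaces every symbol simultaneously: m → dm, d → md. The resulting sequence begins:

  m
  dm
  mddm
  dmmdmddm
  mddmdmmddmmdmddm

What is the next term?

Rewriting the 16 symbols of mddmdmmddmmdmddm one by one yields dm md md dm md dm dm md md dm dm md dm md md dm; concatenated:

dmmdmddmmddmdmmdmddmdmmddmmdmddm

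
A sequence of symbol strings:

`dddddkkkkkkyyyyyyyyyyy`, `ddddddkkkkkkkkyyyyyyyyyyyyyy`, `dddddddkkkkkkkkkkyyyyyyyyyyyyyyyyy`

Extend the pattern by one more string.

ddddddddkkkkkkkkkkkkyyyyyyyyyyyyyyyyyyyy

Reading off run lengths: d runs 5, 6, 7; k runs 6, 8, 10; y runs 11, 14, 17 — each is linear in n, where the shown terms are n = 3, 4, 5.
For the next term, n = 6, so the run lengths are 8, 12, 20.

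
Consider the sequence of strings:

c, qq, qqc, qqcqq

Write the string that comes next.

This is a Fibonacci-style word recurrence s(k) = s(k−1)·s(k−2): e.g. qq·c = qqc.
The next term joins qqcqq and qqc.

qqcqqqqc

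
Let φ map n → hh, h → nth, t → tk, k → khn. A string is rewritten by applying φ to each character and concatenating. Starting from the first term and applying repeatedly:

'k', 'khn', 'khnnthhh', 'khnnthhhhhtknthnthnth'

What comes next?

Replace each of the 21 characters of khnnthhhhhtknthnthnth in place — khn nth hh hh tk nth nth nth nth nth tk khn hh tk nth hh tk nth hh tk nth — and concatenate.

khnnthhhhhtknthnthnthnthnthtkkhnhhtknthhhtknthhhtknth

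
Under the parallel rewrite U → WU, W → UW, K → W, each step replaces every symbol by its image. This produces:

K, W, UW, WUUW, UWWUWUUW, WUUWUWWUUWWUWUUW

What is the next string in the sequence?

Replace each of the 16 characters of WUUWUWWUUWWUWUUW in place — UW WU WU UW WU UW UW WU WU UW UW WU UW WU WU UW — and concatenate.

UWWUWUUWWUUWUWWUWUUWUWWUUWWUWUUW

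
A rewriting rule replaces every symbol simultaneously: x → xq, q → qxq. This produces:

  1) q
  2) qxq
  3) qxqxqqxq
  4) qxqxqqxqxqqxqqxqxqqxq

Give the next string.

Replace each of the 21 characters of qxqxqqxqxqqxqqxqxqqxq in place — qxq xq qxq xq qxq qxq xq qxq xq qxq qxq xq qxq qxq xq qxq xq qxq qxq xq qxq — and concatenate.

qxqxqqxqxqqxqqxqxqqxqxqqxqqxqxqqxqqxqxqqxqxqqxqqxqxqqxq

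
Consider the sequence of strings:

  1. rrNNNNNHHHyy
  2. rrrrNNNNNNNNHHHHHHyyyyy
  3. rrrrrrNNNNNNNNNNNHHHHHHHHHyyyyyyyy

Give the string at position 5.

rrrrrrrrrrNNNNNNNNNNNNNNNNNHHHHHHHHHHHHHHHyyyyyyyyyyyyyy

The n-th term is 2n r's then 3n+2 N's then 3n H's then 3n-1 y's (n = 1, 2, …).
For term 5, n = 5, so the run lengths are 10, 17, 15, 14.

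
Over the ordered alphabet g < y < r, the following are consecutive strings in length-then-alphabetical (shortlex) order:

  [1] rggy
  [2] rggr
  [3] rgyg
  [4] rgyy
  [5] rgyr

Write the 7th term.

rgry

Stepping forward 2 times from rgyr: rgyr → rgrg, then the target.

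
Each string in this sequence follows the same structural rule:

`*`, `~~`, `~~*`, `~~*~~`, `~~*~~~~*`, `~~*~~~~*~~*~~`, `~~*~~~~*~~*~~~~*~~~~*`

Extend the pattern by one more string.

Each term (from the third on) is the previous term followed by the one before it: term 3 = ~~·* = ~~*.
Continuing: ~~*~~~~*~~*~~~~*~~~~* · ~~*~~~~*~~*~~ gives term 8.

~~*~~~~*~~*~~~~*~~~~*~~*~~~~*~~*~~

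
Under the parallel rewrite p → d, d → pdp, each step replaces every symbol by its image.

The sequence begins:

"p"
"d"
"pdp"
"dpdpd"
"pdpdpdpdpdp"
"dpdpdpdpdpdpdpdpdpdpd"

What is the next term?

φ(dpdpdpdpdpdpdpdpdpdpd) expands symbol-by-symbol to pdp d pdp d pdp d pdp d pdp d pdp d pdp d pdp d pdp d pdp d pdp; joining the 21 pieces gives the next term.

pdpdpdpdpdpdpdpdpdpdpdpdpdpdpdpdpdpdpdpdpdp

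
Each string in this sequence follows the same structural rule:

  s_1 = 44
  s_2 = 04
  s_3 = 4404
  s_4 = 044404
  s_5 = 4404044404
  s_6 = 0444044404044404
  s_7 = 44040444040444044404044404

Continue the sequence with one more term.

044404440404440444040444040444044404044404

From term 3 onward, concatenate the second-to-last term with the last: 44·04 = 4404, 04·4404 = 044404, …
So term 8 is 0444044404044404·44040444040444044404044404.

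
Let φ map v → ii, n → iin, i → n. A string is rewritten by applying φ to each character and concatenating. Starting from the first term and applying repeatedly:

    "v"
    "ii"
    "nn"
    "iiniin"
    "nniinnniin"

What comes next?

iiniinnniiniiniinnniin

Apply φ to nniinnniin symbol by symbol: n→iin, n→iin, i→n, i→n, n→iin, n→iin, n→iin, i→n, i→n, n→iin; joined: iin iin n n iin iin iin n n iin.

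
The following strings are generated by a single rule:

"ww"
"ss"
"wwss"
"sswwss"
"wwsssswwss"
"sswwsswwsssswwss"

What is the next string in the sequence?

From term 3 onward, concatenate the second-to-last term with the last: ww·ss = wwss, ss·wwss = sswwss, …
The next term joins wwsssswwss and sswwsswwsssswwss.

wwsssswwsssswwsswwsssswwss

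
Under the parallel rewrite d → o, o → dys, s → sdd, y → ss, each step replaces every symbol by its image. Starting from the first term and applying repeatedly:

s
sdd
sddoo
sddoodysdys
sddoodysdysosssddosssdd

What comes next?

Rewriting the 23 symbols of sddoodysdysosssddosssdd one by one yields sdd o o dys dys o ss sdd o ss sdd dys sdd sdd sdd o o dys sdd sdd sdd o o; concatenated:

sddoodysdysosssddosssdddyssddsddsddoodyssddsddsddoo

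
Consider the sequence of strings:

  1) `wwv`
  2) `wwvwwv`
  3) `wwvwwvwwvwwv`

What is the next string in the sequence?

Every step duplicates the string.
Doubling wwvwwvwwvwwv:

wwvwwvwwvwwvwwvwwvwwvwwv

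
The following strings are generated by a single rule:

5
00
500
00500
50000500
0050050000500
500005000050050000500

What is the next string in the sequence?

0050050000500500005000050050000500

Each term (from the third on) is the two preceding terms concatenated in order: term 3 = 5·00 = 500.
The next term joins 0050050000500 and 500005000050050000500.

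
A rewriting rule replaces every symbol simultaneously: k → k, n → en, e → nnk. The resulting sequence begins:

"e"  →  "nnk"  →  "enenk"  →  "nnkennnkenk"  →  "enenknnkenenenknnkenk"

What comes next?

nnkennnkenkenenknnkennnkennnkenkenenknnkenk

Replace each of the 21 characters of enenknnkenenenknnkenk in place — nnk en nnk en k en en k nnk en nnk en nnk en k en en k nnk en k — and concatenate.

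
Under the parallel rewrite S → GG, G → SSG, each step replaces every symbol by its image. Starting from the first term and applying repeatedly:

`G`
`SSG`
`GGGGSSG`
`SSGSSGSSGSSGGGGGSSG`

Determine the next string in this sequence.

Replace each of the 19 characters of SSGSSGSSGSSGGGGGSSG in place — GG GG SSG GG GG SSG GG GG SSG GG GG SSG SSG SSG SSG SSG GG GG SSG — and concatenate.

GGGGSSGGGGGSSGGGGGSSGGGGGSSGSSGSSGSSGSSGGGGGSSG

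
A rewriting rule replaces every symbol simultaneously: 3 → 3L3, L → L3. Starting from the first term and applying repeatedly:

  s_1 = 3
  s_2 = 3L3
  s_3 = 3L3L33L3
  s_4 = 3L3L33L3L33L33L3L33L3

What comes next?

Replace each of the 21 characters of 3L3L33L3L33L33L3L33L3 in place — 3L3 L3 3L3 L3 3L3 3L3 L3 3L3 L3 3L3 3L3 L3 3L3 3L3 L3 3L3 L3 3L3 3L3 L3 3L3 — and concatenate.

3L3L33L3L33L33L3L33L3L33L33L3L33L33L3L33L3L33L33L3L33L3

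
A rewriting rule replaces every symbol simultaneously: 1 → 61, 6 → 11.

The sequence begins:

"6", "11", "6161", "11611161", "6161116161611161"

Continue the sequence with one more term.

Rewriting the 16 symbols of 6161116161611161 one by one yields 11 61 11 61 61 61 11 61 11 61 11 61 61 61 11 61; concatenated:

11611161616111611161116161611161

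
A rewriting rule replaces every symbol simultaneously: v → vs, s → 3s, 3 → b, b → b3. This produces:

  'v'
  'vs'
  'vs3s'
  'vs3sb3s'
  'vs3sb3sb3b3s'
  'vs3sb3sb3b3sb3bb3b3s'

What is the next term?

Replace each of the 20 characters of vs3sb3sb3b3sb3bb3b3s in place — vs 3s b 3s b3 b 3s b3 b b3 b 3s b3 b b3 b3 b b3 b 3s — and concatenate.

vs3sb3sb3b3sb3bb3b3sb3bb3b3bb3b3s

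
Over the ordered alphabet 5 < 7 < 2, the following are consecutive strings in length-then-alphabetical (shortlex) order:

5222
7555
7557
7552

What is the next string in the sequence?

Find the rightmost character of 7552 below 2, bump it to the next letter, and reset everything to its right to 5.

7575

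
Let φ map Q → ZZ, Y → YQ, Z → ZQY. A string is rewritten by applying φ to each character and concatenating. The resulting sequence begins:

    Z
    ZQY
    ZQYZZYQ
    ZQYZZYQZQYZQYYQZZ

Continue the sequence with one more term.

ZQYZZYQZQYZQYYQZZZQYZZYQZQYZZYQYQZZZQYZQY

Replace each of the 17 characters of ZQYZZYQZQYZQYYQZZ in place — ZQY ZZ YQ ZQY ZQY YQ ZZ ZQY ZZ YQ ZQY ZZ YQ YQ ZZ ZQY ZQY — and concatenate.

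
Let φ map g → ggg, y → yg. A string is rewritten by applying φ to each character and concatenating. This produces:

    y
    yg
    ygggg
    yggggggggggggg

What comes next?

Applying the rule to each of the 14 symbols of yggggggggggggg gives the pieces yg ggg ggg ggg ggg ggg ggg ggg ggg ggg ggg ggg ggg ggg, which concatenate to the answer.

ygggggggggggggggggggggggggggggggggggggggg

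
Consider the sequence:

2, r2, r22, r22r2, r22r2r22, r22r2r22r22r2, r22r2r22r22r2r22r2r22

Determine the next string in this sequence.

r22r2r22r22r2r22r2r22r22r2r22r22r2

Each term (from the third on) is the previous term followed by the one before it: term 3 = r2·2 = r22.
The next term joins r22r2r22r22r2r22r2r22 and r22r2r22r22r2.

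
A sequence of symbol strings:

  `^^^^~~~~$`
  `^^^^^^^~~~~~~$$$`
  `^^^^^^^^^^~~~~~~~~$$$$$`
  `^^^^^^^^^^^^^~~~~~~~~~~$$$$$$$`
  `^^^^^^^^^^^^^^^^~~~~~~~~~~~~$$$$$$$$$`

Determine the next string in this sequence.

^^^^^^^^^^^^^^^^^^^~~~~~~~~~~~~~~$$$$$$$$$$$

The n-th term is 3n+1 ^'s then 2n+2 ~'s then 2n-1 $'s (n = 1, 2, …).
At n = 6 the blocks have lengths 19, 14, 11.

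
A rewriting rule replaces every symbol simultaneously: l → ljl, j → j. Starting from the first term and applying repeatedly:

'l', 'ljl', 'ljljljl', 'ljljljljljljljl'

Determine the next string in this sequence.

φ(ljljljljljljljl) expands symbol-by-symbol to ljl j ljl j ljl j ljl j ljl j ljl j ljl j ljl; joining the 15 pieces gives the next term.

ljljljljljljljljljljljljljljljl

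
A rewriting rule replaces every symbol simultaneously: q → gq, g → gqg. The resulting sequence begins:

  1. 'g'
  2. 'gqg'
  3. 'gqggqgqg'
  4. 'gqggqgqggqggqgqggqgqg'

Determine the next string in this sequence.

Applying the rule to each of the 21 symbols of gqggqgqggqggqgqggqgqg gives the pieces gqg gq gqg gqg gq gqg gq gqg gqg gq gqg gqg gq gqg gq gqg gqg gq gqg gq gqg, which concatenate to the answer.

gqggqgqggqggqgqggqgqggqggqgqggqggqgqggqgqggqggqgqggqgqg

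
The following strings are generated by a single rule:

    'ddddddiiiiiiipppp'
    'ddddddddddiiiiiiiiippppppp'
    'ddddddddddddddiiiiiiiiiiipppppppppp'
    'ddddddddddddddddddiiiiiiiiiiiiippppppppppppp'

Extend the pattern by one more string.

ddddddddddddddddddddddiiiiiiiiiiiiiiipppppppppppppppp

Each string has the form d^{4n-2} i^{2n+3} p^{3n-2}, where the shown terms are n = 2, 3, 4, 5.
Setting n = 6 gives 22, 15, 16 characters in each block.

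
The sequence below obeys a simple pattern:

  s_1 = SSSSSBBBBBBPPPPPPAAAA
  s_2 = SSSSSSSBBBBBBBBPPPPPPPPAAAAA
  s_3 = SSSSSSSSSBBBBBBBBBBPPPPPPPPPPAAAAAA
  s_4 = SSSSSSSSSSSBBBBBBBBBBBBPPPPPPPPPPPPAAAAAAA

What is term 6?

Each string has the form S^{2n-1} B^{2n} P^{2n} A^{n+1}, where the shown terms are n = 3, 4, 5, 6.
At n = 8 the blocks have lengths 15, 16, 16, 9.

SSSSSSSSSSSSSSSBBBBBBBBBBBBBBBBPPPPPPPPPPPPPPPPAAAAAAAAA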